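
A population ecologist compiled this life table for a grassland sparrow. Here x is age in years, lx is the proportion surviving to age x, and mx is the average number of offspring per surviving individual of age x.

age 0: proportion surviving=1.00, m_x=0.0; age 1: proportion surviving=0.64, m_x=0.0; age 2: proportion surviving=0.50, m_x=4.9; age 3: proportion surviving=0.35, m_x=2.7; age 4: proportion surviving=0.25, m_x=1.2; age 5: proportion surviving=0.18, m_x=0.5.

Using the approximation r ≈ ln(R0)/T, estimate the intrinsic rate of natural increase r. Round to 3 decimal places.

0.537

R0 = Σ lx·mx = 0 + 0 + 2.45 + 0.945 + 0.3 + 0.09 = 3.785
Σ x·lx·mx = 9.385; T = 9.385/3.785 = 2.47952…
r ≈ ln(R0)/T = ln(3.785)/2.47952… = 0.53681… → 0.537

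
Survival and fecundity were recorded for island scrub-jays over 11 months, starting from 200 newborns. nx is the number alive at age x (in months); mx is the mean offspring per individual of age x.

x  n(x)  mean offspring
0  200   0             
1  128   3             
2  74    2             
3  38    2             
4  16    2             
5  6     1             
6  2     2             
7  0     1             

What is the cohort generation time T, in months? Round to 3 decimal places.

lx = nx/n0 = nx/200: 1, 0.64, 0.37, 0.19, 0.08, 0.03, 0.01, 0
lx·mx: 0, 1.92, 0.74, 0.38, 0.16, 0.03, 0.02, 0 → R0 = 3.25
x·lx·mx: 0, 1.92, 1.48, 1.14, 0.64, 0.15, 0.12, 0 → Σ = 5.45
T = 5.45 / 3.25 = 1.676923… → 1.677

1.677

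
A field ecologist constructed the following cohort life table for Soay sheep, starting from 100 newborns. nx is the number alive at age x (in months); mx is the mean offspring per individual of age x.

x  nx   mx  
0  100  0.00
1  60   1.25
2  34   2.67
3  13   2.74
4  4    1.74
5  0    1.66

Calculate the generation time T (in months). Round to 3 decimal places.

lx = nx/n0 = nx/100: 1, 0.6, 0.34, 0.13, 0.04, 0
lx·mx: 0, 0.75, 0.9078, 0.3562, 0.0696, 0 → R0 = 2.0836
x·lx·mx: 0, 0.75, 1.8156, 1.0686, 0.2784, 0 → Σ = 3.9126
T = 3.9126 / 2.0836 = 1.877808… → 1.878

1.878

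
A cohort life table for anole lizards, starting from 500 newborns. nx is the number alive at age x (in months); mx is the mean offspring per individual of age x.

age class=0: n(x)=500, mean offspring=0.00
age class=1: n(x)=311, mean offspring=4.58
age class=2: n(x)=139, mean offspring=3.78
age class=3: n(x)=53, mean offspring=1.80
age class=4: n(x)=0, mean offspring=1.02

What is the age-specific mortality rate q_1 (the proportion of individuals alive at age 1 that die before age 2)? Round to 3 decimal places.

lx = nx/n0 = nx/500: 1, 0.622, 0.278, 0.106, 0
q_1 = (l_1 − l_2) / l_1 = (0.622 − 0.278) / 0.622
     = 0.344 / 0.622 = 0.553055… → 0.553

0.553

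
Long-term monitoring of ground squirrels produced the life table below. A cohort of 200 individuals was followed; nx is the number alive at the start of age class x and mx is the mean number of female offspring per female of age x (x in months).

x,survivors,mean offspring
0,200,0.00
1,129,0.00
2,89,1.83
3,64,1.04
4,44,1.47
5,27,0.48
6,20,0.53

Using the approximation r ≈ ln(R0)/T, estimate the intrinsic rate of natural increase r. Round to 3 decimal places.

lx = nx/n0 = nx/200: 1, 0.645, 0.445, 0.32, 0.22, 0.135, 0.1
R0 = Σ lx·mx = 0 + 0 + 0.81435 + 0.3328 + 0.3234 + 0.0648 + 0.053 = 1.58835
Σ x·lx·mx = 4.5627; T = 4.5627/1.58835 = 2.8726…
r ≈ ln(R0)/T = ln(1.58835)/2.8726… = 0.16107… → 0.161

0.161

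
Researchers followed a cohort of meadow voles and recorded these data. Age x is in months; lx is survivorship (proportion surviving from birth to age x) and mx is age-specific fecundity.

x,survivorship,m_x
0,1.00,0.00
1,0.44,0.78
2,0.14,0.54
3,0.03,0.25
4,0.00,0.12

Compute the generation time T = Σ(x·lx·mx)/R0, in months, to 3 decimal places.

1.213

lx·mx: 0, 0.3432, 0.0756, 0.0075, 0 → R0 = 0.4263
x·lx·mx: 0, 0.3432, 0.1512, 0.0225, 0 → Σ = 0.5169
T = 0.5169 / 0.4263 = 1.212526… → 1.213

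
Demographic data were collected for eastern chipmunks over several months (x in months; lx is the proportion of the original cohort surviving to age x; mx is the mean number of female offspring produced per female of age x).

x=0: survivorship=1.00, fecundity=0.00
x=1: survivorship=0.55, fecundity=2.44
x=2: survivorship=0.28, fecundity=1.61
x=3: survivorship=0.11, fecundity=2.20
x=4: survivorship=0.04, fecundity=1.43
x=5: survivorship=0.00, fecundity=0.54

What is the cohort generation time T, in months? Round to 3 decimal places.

1.529

lx·mx: 0, 1.342, 0.4508, 0.242, 0.0572, 0 → R0 = 2.092
x·lx·mx: 0, 1.342, 0.9016, 0.726, 0.2288, 0 → Σ = 3.1984
T = 3.1984 / 2.092 = 1.528872… → 1.529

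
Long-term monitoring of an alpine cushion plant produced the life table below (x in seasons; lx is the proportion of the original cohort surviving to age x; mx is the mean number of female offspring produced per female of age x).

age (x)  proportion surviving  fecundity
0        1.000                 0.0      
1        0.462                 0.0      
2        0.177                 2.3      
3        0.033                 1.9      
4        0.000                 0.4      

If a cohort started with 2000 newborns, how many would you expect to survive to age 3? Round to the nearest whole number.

66

Expected survivors = N0 · l_3 = 2000 × 0.033 = 66 → 66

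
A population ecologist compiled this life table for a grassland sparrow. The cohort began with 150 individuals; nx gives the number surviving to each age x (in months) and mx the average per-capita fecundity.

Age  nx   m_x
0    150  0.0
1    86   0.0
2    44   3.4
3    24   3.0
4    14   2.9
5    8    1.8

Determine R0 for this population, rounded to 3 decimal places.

lx = nx/n0 = nx/150: 1, 0.57333…, 0.29333…, 0.16, 0.09333…, 0.05333…
lx·mx by age: 0, 0, 0.997333…, 0.48, 0.270667…, 0.096…
R0 = Σ lx·mx = 1.844… → 1.844

1.844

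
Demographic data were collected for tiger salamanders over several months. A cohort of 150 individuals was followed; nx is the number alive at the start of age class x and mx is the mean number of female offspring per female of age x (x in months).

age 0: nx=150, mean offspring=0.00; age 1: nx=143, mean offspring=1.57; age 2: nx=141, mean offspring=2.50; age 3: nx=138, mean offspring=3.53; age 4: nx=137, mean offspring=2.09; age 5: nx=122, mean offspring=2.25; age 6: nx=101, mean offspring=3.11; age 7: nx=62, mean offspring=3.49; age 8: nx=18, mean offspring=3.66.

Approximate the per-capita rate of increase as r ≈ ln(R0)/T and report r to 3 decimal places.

0.678

lx = nx/n0 = nx/150: 1, 0.95333…, 0.94, 0.92, 0.91333…, 0.81333…, 0.67333…, 0.41333…, 0.12
R0 = Σ lx·mx = 0 + 1.49673… + 2.35 + 3.2476 + 1.90887… + 1.83… + 2.09407… + 1.44253… + 0.4392 = 14.809…
Σ x·lx·mx = 58.900733…; T = 58.900733…/14.809… = 3.97736…
r ≈ ln(R0)/T = ln(14.809…)/3.97736… = 0.67764… → 0.678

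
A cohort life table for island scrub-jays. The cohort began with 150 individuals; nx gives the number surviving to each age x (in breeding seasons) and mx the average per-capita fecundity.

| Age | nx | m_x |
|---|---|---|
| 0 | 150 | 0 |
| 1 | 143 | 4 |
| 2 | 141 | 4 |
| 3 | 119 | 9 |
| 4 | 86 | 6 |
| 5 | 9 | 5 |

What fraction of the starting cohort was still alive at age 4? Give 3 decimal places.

0.573

l_4 = n_4/n_0 = 86/150 = 0.573333… → 0.573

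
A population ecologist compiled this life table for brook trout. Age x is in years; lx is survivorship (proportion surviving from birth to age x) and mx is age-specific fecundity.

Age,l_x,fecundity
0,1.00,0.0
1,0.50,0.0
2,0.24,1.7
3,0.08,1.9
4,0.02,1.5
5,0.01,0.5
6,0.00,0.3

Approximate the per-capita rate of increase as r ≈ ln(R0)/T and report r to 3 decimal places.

R0 = Σ lx·mx = 0 + 0 + 0.408 + 0.152 + 0.03 + 0.005 + 0 = 0.595
Σ x·lx·mx = 1.417; T = 1.417/0.595 = 2.38151…
r ≈ ln(R0)/T = ln(0.595)/2.38151… = -0.21801… → -0.218

-0.218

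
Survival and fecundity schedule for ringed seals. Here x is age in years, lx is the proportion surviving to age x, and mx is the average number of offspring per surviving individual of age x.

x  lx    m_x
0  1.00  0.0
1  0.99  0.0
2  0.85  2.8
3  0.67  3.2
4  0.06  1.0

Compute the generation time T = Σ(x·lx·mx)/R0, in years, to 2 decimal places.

2.49

lx·mx: 0, 0, 2.38, 2.144, 0.06 → R0 = 4.584
x·lx·mx: 0, 0, 4.76, 6.432, 0.24 → Σ = 11.432
T = 11.432 / 4.584 = 2.493892… → 2.49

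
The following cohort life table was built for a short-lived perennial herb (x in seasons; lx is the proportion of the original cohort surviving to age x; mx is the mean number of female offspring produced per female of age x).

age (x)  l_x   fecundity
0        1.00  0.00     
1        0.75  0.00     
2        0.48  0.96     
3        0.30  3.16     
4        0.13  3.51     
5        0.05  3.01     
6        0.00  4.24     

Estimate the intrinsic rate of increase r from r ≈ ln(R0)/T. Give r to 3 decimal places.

0.223

R0 = Σ lx·mx = 0 + 0 + 0.4608 + 0.948 + 0.4563 + 0.1505 + 0 = 2.0156
Σ x·lx·mx = 6.3433; T = 6.3433/2.0156 = 3.1471…
r ≈ ln(R0)/T = ln(2.0156)/3.1471… = 0.22272… → 0.223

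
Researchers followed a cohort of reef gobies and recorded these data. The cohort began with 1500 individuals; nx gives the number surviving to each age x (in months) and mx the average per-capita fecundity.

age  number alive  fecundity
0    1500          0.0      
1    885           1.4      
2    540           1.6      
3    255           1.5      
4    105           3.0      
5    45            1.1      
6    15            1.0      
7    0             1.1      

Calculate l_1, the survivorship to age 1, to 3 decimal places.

l_1 = n_1/n_0 = 885/1500 = 0.59 → 0.590

0.590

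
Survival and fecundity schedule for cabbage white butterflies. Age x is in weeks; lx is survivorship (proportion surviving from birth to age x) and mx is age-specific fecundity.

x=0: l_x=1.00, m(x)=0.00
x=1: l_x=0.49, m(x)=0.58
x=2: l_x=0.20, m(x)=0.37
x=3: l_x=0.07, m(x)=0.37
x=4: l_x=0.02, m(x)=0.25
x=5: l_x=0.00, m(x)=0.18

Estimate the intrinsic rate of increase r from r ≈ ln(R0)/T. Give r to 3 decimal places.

R0 = Σ lx·mx = 0 + 0.2842 + 0.074 + 0.0259 + 0.005 + 0 = 0.3891
Σ x·lx·mx = 0.5299; T = 0.5299/0.3891 = 1.36186…
r ≈ ln(R0)/T = ln(0.3891)/1.36186… = -0.69311… → -0.693

-0.693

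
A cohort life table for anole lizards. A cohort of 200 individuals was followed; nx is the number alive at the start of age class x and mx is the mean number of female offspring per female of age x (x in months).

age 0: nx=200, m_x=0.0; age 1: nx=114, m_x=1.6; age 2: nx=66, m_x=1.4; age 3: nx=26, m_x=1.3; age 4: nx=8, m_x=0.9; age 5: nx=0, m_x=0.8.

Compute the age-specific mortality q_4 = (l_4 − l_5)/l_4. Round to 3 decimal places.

lx = nx/n0 = nx/200: 1, 0.57, 0.33, 0.13, 0.04, 0
q_4 = (l_4 − l_5) / l_4 = (0.04 − 0) / 0.04
     = 0.04 / 0.04 = 1 → 1.000

1.000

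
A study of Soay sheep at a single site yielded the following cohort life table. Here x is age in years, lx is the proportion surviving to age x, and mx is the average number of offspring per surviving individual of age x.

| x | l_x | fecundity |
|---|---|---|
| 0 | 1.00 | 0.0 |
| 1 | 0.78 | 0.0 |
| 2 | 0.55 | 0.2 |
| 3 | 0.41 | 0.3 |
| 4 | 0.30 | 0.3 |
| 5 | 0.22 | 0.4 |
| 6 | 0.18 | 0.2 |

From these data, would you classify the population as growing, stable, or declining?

declining

R0 = Σ lx·mx = 0 + 0 + 0.11 + 0.123 + 0.09 + 0.088 + 0.036 = 0.447
R0 < 1, so the population is declining.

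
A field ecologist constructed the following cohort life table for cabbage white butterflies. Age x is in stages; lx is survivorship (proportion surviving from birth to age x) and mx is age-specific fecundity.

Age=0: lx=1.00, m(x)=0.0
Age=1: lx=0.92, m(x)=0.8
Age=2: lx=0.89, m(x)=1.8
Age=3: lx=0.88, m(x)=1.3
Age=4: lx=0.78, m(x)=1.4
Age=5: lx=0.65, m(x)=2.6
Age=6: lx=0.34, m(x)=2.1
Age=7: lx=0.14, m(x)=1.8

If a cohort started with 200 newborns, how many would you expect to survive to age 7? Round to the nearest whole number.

Expected survivors = N0 · l_7 = 200 × 0.14 = 28 → 28

28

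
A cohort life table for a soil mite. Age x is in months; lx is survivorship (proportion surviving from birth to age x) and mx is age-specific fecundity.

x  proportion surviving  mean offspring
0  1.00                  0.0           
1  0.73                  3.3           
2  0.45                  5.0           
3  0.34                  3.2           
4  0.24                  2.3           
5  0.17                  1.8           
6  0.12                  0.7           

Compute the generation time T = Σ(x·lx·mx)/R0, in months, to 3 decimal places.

2.155

lx·mx: 0, 2.409, 2.25, 1.088, 0.552, 0.306, 0.084 → R0 = 6.689
x·lx·mx: 0, 2.409, 4.5, 3.264, 2.208, 1.53, 0.504 → Σ = 14.415
T = 14.415 / 6.689 = 2.155031… → 2.155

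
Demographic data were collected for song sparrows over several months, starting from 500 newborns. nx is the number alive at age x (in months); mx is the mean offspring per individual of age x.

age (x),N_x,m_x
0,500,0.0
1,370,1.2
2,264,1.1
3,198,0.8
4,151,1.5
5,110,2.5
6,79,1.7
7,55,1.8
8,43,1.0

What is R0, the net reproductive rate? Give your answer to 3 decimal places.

lx = nx/n0 = nx/500: 1, 0.74, 0.528, 0.396, 0.302, 0.22, 0.158, 0.11, 0.086
lx·mx by age: 0, 0.888, 0.5808, 0.3168, 0.453, 0.55, 0.2686, 0.198, 0.086
R0 = Σ lx·mx = 3.3412 → 3.341

3.341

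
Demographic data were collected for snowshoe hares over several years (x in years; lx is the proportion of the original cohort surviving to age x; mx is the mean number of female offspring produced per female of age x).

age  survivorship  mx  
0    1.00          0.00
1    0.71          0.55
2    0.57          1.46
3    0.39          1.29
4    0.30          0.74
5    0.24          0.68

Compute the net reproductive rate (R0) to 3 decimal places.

2.111

lx·mx by age: 0, 0.3905, 0.8322, 0.5031, 0.222, 0.1632
R0 = Σ lx·mx = 2.111 → 2.111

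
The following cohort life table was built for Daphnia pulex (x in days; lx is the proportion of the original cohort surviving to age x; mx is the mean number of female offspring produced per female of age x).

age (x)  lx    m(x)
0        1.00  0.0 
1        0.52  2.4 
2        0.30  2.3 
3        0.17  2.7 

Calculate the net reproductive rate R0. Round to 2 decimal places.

2.40

lx·mx by age: 0, 1.248, 0.69, 0.459
R0 = Σ lx·mx = 2.397 → 2.40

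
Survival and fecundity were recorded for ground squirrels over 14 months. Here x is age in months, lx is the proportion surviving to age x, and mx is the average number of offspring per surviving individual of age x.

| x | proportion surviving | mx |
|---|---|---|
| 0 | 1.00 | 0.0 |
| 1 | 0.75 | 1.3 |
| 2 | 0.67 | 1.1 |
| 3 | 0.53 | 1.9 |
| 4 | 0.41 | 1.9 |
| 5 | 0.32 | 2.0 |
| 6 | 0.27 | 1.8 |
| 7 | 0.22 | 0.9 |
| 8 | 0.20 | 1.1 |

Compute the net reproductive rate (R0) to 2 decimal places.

5.04

lx·mx by age: 0, 0.975, 0.737, 1.007, 0.779, 0.64, 0.486, 0.198, 0.22
R0 = Σ lx·mx = 5.042 → 5.04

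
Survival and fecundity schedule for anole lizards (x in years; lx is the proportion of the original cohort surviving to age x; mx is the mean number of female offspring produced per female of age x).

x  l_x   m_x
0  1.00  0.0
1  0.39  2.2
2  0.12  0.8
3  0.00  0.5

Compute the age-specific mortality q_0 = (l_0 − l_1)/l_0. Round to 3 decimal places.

0.610

q_0 = (l_0 − l_1) / l_0 = (1 − 0.39) / 1
     = 0.61 / 1 = 0.61 → 0.610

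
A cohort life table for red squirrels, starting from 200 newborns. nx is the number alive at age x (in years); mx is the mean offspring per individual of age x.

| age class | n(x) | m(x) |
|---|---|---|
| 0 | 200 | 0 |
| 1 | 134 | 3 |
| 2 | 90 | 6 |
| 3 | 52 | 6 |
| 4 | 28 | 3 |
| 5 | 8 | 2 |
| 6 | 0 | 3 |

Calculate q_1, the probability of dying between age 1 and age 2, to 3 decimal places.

0.328

lx = nx/n0 = nx/200: 1, 0.67, 0.45, 0.26, 0.14, 0.04, 0
q_1 = (l_1 − l_2) / l_1 = (0.67 − 0.45) / 0.67
     = 0.22 / 0.67 = 0.328358… → 0.328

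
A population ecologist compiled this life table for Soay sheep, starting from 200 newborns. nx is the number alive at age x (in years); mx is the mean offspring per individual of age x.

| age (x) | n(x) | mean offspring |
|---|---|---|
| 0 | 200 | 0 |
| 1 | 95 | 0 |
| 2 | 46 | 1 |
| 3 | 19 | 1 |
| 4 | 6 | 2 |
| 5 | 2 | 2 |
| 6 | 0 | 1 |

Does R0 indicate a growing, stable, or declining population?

declining

lx = nx/n0 = nx/200: 1, 0.475, 0.23, 0.095, 0.03, 0.01, 0
R0 = Σ lx·mx = 0 + 0 + 0.23 + 0.095 + 0.06 + 0.02 + 0 = 0.405
R0 < 1, so the population is declining.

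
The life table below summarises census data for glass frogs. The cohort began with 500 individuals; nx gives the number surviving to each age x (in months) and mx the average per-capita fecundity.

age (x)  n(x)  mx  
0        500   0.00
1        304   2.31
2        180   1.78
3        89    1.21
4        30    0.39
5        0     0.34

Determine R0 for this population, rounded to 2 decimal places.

lx = nx/n0 = nx/500: 1, 0.608, 0.36, 0.178, 0.06, 0
lx·mx by age: 0, 1.40448, 0.6408, 0.21538, 0.0234, 0
R0 = Σ lx·mx = 2.28406 → 2.28

2.28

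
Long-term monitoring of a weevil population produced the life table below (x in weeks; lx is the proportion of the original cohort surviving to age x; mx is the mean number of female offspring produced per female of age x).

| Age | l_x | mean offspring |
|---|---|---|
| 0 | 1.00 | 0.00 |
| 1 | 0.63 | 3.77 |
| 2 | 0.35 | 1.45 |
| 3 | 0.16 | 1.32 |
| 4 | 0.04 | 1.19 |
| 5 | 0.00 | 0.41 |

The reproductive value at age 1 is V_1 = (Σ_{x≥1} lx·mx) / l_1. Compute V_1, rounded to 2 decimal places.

4.99

lx·mx for x ≥ 1: 2.3751, 0.5075, 0.2112, 0.0476, 0 → sum = 3.1414
V_1 = 3.1414 / l_1 = 3.1414 / 0.63 = 4.986349… → 4.99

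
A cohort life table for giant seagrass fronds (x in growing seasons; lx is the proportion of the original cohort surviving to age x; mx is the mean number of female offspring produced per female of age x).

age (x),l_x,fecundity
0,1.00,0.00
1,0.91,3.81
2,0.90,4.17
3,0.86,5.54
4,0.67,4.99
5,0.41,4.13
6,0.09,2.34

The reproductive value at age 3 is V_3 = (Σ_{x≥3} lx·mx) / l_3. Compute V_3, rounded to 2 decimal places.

lx·mx for x ≥ 3: 4.7644, 3.3433, 1.6933, 0.2106 → sum = 10.0116
V_3 = 10.0116 / l_3 = 10.0116 / 0.86 = 11.641395… → 11.64

11.64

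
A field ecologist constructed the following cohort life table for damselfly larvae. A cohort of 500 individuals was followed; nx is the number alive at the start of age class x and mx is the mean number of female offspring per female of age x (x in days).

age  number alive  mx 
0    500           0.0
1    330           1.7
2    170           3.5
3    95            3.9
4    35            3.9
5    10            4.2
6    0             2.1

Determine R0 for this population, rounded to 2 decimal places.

lx = nx/n0 = nx/500: 1, 0.66, 0.34, 0.19, 0.07, 0.02, 0
lx·mx by age: 0, 1.122, 1.19, 0.741, 0.273, 0.084, 0
R0 = Σ lx·mx = 3.41 → 3.41

3.41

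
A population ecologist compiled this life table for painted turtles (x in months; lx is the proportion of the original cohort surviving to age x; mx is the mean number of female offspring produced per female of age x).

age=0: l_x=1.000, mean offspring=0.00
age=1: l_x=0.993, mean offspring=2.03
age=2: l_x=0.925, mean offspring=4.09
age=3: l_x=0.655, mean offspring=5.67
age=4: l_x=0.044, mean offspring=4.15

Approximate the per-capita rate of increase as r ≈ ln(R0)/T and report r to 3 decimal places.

1.027

R0 = Σ lx·mx = 0 + 2.01579 + 3.78325 + 3.71385 + 0.1826 = 9.69549
Σ x·lx·mx = 21.45424; T = 21.45424/9.69549 = 2.21281…
r ≈ ln(R0)/T = ln(9.69549)/2.21281… = 1.0266… → 1.027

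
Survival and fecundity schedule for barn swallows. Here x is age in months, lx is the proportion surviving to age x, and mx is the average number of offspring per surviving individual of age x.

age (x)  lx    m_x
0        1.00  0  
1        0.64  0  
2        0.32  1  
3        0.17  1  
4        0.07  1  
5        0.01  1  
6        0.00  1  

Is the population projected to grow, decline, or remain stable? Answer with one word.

R0 = Σ lx·mx = 0 + 0 + 0.32 + 0.17 + 0.07 + 0.01 + 0 = 0.57
R0 < 1, so the population is declining.

declining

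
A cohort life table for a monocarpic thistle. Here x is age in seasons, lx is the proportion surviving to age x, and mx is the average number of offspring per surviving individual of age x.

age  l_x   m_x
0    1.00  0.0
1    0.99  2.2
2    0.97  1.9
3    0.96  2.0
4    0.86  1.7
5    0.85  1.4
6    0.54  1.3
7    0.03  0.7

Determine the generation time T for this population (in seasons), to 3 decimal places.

2.982

lx·mx: 0, 2.178, 1.843, 1.92, 1.462, 1.19, 0.702, 0.021 → R0 = 9.316
x·lx·mx: 0, 2.178, 3.686, 5.76, 5.848, 5.95, 4.212, 0.147 → Σ = 27.781
T = 27.781 / 9.316 = 2.982074… → 2.982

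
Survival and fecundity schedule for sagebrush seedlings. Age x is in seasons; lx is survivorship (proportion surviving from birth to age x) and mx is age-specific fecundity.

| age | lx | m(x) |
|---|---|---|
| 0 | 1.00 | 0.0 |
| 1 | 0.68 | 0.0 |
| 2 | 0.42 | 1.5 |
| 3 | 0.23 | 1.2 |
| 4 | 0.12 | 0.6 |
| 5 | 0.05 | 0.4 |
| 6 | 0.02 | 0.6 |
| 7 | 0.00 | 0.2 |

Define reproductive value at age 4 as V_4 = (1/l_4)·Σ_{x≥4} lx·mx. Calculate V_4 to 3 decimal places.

lx·mx for x ≥ 4: 0.072, 0.02, 0.012, 0 → sum = 0.104
V_4 = 0.104 / l_4 = 0.104 / 0.12 = 0.866667… → 0.867

0.867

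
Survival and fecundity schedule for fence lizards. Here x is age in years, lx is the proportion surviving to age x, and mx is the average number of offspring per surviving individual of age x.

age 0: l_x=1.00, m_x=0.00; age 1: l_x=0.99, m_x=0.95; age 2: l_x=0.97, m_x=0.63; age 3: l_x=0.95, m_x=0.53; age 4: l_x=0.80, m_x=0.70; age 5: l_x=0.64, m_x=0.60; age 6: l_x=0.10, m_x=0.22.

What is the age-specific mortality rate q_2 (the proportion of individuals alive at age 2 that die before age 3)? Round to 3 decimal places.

0.021

q_2 = (l_2 − l_3) / l_2 = (0.97 − 0.95) / 0.97
     = 0.02 / 0.97 = 0.020619… → 0.021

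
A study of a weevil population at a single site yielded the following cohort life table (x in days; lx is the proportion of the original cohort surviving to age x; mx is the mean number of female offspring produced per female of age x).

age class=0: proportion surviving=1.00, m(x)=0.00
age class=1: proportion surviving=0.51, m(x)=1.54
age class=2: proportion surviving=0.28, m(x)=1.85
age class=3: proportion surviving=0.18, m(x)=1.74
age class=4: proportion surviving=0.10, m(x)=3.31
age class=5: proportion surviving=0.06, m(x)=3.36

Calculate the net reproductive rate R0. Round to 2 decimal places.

lx·mx by age: 0, 0.7854, 0.518, 0.3132, 0.331, 0.2016
R0 = Σ lx·mx = 2.1492 → 2.15

2.15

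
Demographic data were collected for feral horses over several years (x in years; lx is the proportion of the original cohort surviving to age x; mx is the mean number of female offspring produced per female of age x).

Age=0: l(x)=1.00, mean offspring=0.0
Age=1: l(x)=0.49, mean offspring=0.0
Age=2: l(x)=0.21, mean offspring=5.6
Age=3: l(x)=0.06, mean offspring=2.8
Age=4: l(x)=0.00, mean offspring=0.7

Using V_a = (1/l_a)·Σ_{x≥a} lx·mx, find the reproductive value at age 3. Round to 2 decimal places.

lx·mx for x ≥ 3: 0.168, 0 → sum = 0.168
V_3 = 0.168 / l_3 = 0.168 / 0.06 = 2.8 → 2.80

2.80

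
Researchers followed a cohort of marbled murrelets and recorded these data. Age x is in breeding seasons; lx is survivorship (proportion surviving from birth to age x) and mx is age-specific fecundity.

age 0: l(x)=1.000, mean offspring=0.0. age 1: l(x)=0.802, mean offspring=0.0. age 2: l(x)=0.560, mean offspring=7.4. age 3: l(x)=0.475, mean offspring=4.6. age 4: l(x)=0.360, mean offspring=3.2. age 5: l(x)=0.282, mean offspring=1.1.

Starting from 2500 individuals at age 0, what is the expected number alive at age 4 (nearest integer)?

900

Expected survivors = N0 · l_4 = 2500 × 0.360 = 900 → 900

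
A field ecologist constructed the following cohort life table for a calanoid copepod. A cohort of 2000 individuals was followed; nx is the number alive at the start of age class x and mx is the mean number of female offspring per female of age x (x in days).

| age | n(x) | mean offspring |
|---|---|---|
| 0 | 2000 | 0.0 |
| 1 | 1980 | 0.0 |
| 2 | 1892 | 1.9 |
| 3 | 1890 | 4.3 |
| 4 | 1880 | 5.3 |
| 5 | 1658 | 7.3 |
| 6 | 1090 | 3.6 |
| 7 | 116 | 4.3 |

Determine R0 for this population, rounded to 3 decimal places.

lx = nx/n0 = nx/2000: 1, 0.99, 0.946, 0.945, 0.94, 0.829, 0.545, 0.058
lx·mx by age: 0, 0, 1.7974, 4.0635, 4.982, 6.0517, 1.962, 0.2494
R0 = Σ lx·mx = 19.106 → 19.106

19.106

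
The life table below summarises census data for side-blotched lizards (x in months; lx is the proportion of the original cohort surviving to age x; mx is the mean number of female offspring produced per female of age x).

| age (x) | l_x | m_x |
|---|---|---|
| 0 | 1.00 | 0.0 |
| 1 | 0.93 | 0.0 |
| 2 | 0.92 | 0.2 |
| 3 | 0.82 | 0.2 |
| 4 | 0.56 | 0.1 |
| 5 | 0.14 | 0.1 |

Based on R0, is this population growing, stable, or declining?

R0 = Σ lx·mx = 0 + 0 + 0.184 + 0.164 + 0.056 + 0.014 = 0.418
R0 < 1, so the population is declining.

declining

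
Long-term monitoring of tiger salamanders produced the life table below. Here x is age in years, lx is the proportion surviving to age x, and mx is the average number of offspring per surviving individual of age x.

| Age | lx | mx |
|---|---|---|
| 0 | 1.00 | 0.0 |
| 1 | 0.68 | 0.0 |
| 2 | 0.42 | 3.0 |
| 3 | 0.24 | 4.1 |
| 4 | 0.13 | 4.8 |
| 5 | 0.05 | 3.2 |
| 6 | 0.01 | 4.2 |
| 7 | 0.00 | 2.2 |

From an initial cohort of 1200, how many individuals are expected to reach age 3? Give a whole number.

Expected survivors = N0 · l_3 = 1200 × 0.24 = 288 → 288

288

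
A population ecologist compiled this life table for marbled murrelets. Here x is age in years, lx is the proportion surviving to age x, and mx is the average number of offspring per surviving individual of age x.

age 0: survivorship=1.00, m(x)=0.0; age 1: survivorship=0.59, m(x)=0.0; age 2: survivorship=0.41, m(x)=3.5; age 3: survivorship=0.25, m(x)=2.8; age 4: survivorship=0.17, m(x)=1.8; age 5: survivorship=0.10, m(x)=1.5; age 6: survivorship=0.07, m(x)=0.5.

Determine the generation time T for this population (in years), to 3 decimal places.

2.724

lx·mx: 0, 0, 1.435, 0.7, 0.306, 0.15, 0.035 → R0 = 2.626
x·lx·mx: 0, 0, 2.87, 2.1, 1.224, 0.75, 0.21 → Σ = 7.154
T = 7.154 / 2.626 = 2.724296… → 2.724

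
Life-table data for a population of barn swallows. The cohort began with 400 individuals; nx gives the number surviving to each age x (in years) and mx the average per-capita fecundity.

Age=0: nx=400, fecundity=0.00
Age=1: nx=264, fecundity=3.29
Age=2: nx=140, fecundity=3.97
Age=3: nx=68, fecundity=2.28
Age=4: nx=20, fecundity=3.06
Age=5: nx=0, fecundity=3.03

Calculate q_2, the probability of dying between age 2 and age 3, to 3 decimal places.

0.514

lx = nx/n0 = nx/400: 1, 0.66, 0.35, 0.17, 0.05, 0
q_2 = (l_2 − l_3) / l_2 = (0.35 − 0.17) / 0.35
     = 0.18 / 0.35 = 0.514286… → 0.514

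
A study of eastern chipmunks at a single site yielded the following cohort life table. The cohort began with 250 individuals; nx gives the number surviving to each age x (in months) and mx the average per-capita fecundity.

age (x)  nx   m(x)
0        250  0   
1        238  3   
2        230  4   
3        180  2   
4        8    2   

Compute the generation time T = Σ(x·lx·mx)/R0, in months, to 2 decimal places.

1.84

lx = nx/n0 = nx/250: 1, 0.952, 0.92, 0.72, 0.032
lx·mx: 0, 2.856, 3.68, 1.44, 0.064 → R0 = 8.04
x·lx·mx: 0, 2.856, 7.36, 4.32, 0.256 → Σ = 14.792
T = 14.792 / 8.04 = 1.839801… → 1.84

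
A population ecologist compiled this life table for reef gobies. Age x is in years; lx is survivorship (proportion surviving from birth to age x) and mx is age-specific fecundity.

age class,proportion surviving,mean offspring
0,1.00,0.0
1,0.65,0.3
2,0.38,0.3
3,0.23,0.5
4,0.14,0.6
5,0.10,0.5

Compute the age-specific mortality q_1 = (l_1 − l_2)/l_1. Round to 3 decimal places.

0.415

q_1 = (l_1 − l_2) / l_1 = (0.65 − 0.38) / 0.65
     = 0.27 / 0.65 = 0.415385… → 0.415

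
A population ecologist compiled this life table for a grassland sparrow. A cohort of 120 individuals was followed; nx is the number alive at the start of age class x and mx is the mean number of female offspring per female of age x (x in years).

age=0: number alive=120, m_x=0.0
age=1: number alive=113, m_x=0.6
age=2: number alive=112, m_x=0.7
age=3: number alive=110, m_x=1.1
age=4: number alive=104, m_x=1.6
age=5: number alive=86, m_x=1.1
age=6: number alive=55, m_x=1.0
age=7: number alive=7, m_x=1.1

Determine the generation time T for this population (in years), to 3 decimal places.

lx = nx/n0 = nx/120: 1, 0.94167…, 0.93333…, 0.91667…, 0.86667…, 0.71667…, 0.45833…, 0.05833…
lx·mx: 0, 0.565…, 0.653333…, 1.008333…, 1.386667…, 0.788333…, 0.458333…, 0.064167… → R0 = 4.924167…
x·lx·mx: 0, 0.565…, 1.306667…, 3.025…, 5.546667…, 3.941667…, 2.75…, 0.449167… → Σ = 17.584167…
T = 17.584167… / 4.924167… = 3.570993… → 3.571

3.571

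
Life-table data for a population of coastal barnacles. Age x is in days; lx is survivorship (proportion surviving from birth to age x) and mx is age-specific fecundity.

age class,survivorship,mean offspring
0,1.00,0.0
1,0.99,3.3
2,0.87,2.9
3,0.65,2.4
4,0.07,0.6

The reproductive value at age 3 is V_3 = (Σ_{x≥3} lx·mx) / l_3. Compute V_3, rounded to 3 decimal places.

2.465

lx·mx for x ≥ 3: 1.56, 0.042 → sum = 1.602
V_3 = 1.602 / l_3 = 1.602 / 0.65 = 2.464615… → 2.465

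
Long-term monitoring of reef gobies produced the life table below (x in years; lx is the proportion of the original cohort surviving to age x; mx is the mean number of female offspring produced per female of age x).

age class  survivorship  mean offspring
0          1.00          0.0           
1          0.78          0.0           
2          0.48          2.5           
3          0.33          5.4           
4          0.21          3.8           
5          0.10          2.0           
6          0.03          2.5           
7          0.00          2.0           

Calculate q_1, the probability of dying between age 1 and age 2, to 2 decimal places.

0.38

q_1 = (l_1 − l_2) / l_1 = (0.78 − 0.48) / 0.78
     = 0.3 / 0.78 = 0.384615… → 0.38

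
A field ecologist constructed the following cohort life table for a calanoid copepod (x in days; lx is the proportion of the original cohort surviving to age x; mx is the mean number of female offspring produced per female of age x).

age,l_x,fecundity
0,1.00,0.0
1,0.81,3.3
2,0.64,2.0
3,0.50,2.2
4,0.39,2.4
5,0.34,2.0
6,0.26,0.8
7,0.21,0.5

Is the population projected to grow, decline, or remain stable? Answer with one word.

growing

R0 = Σ lx·mx = 0 + 2.673 + 1.28 + 1.1 + 0.936 + 0.68 + 0.208 + 0.105 = 6.982
R0 > 1, so the population is growing.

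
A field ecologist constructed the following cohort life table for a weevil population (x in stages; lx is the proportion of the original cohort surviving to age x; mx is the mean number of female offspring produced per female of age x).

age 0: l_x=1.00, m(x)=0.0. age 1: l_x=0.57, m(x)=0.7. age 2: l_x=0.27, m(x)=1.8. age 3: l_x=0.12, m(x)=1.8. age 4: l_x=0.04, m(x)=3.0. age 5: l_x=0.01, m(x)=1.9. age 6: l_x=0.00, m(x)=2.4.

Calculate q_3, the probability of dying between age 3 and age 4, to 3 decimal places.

0.667

q_3 = (l_3 − l_4) / l_3 = (0.12 − 0.04) / 0.12
     = 0.08 / 0.12 = 0.666667… → 0.667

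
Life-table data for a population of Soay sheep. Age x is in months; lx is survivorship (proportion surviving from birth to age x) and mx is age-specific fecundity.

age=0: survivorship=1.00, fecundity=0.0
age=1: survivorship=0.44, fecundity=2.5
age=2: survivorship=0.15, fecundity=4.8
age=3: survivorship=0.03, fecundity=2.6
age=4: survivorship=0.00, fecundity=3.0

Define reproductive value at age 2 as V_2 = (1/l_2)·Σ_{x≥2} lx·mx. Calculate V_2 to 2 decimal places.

5.32

lx·mx for x ≥ 2: 0.72, 0.078, 0 → sum = 0.798
V_2 = 0.798 / l_2 = 0.798 / 0.15 = 5.32 → 5.32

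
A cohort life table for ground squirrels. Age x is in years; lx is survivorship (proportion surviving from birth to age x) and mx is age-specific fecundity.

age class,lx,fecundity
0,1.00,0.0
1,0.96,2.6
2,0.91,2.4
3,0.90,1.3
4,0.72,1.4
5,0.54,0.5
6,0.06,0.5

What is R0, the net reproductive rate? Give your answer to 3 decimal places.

lx·mx by age: 0, 2.496, 2.184, 1.17, 1.008, 0.27, 0.03
R0 = Σ lx·mx = 7.158 → 7.158

7.158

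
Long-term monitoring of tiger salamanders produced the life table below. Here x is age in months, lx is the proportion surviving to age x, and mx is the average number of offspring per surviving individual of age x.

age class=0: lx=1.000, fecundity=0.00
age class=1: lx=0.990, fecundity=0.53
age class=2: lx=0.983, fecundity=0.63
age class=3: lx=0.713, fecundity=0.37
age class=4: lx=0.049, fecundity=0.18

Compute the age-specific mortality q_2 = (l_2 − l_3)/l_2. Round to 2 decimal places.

0.27

q_2 = (l_2 − l_3) / l_2 = (0.983 − 0.713) / 0.983
     = 0.27 / 0.983 = 0.274669… → 0.27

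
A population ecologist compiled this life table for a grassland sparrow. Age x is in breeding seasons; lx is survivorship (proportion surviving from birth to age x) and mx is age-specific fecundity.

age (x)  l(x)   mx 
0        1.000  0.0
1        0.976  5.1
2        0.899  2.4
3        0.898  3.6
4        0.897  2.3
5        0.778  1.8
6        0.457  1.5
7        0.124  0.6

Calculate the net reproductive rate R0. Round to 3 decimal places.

lx·mx by age: 0, 4.9776, 2.1576, 3.2328, 2.0631, 1.4004, 0.6855, 0.0744
R0 = Σ lx·mx = 14.5914 → 14.591

14.591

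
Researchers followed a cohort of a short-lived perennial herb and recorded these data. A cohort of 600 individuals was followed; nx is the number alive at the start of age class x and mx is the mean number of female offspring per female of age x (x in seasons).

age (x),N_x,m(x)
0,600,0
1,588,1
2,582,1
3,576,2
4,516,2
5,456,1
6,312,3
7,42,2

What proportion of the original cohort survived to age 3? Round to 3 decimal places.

0.960

l_3 = n_3/n_0 = 576/600 = 0.96 → 0.960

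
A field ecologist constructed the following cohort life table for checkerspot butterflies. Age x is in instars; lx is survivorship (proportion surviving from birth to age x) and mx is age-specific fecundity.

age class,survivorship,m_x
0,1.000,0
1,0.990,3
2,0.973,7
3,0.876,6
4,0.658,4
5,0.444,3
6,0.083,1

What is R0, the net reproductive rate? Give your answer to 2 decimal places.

19.08

lx·mx by age: 0, 2.97, 6.811, 5.256, 2.632, 1.332, 0.083
R0 = Σ lx·mx = 19.084 → 19.08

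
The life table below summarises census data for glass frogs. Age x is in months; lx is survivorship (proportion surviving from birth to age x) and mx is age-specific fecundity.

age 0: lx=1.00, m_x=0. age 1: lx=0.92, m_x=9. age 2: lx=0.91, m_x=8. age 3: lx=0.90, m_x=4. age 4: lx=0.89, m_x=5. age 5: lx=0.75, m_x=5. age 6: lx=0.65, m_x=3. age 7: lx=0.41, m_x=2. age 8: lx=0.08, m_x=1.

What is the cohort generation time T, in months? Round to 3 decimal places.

lx·mx: 0, 8.28, 7.28, 3.6, 4.45, 3.75, 1.95, 0.82, 0.08 → R0 = 30.21
x·lx·mx: 0, 8.28, 14.56, 10.8, 17.8, 18.75, 11.7, 5.74, 0.64 → Σ = 88.27
T = 88.27 / 30.21 = 2.92188… → 2.922

2.922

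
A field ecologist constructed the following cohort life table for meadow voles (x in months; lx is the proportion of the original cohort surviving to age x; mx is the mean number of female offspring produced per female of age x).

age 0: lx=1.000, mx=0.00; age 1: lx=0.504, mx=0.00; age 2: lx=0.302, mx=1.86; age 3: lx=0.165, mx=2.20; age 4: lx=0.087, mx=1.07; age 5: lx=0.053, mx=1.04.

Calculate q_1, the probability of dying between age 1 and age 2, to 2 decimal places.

q_1 = (l_1 − l_2) / l_1 = (0.504 − 0.302) / 0.504
     = 0.202 / 0.504 = 0.400794… → 0.40

0.40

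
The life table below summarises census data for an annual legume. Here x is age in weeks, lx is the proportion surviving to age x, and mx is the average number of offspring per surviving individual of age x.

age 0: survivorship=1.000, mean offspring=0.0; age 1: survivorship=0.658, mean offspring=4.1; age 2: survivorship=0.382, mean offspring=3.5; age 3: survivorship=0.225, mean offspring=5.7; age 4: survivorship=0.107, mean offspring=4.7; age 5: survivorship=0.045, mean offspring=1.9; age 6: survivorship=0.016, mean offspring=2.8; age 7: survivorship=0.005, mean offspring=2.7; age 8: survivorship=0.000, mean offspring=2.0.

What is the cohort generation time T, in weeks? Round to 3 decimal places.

2.016

lx·mx: 0, 2.6978, 1.337, 1.2825, 0.5029, 0.0855, 0.0448, 0.0135, 0 → R0 = 5.964
x·lx·mx: 0, 2.6978, 2.674, 3.8475, 2.0116, 0.4275, 0.2688, 0.0945, 0 → Σ = 12.0217
T = 12.0217 / 5.964 = 2.015711… → 2.016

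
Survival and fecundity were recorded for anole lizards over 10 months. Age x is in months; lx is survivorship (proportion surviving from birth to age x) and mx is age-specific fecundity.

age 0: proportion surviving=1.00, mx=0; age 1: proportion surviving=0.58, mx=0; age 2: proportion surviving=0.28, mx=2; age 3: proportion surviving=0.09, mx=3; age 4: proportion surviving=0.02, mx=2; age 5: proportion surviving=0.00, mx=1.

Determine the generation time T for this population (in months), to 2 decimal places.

2.40

lx·mx: 0, 0, 0.56, 0.27, 0.04, 0 → R0 = 0.87
x·lx·mx: 0, 0, 1.12, 0.81, 0.16, 0 → Σ = 2.09
T = 2.09 / 0.87 = 2.402299… → 2.40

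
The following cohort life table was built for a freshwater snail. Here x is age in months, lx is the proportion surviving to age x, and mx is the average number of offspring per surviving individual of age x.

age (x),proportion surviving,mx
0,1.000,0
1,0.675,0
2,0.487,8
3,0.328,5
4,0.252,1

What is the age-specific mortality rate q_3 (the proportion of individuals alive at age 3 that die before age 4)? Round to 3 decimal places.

q_3 = (l_3 − l_4) / l_3 = (0.328 − 0.252) / 0.328
     = 0.076 / 0.328 = 0.231707… → 0.232

0.232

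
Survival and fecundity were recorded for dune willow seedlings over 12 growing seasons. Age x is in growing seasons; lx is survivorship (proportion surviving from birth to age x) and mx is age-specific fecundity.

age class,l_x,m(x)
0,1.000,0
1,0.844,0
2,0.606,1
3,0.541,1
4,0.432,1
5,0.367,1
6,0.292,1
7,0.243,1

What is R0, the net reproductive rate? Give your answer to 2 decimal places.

2.48

lx·mx by age: 0, 0, 0.606, 0.541, 0.432, 0.367, 0.292, 0.243
R0 = Σ lx·mx = 2.481 → 2.48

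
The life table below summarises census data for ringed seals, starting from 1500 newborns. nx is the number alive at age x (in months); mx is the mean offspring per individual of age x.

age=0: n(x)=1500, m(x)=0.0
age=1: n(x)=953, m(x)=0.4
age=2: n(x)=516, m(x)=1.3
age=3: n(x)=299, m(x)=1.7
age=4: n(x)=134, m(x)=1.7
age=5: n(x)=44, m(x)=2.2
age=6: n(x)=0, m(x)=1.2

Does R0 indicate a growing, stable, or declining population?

lx = nx/n0 = nx/1500: 1, 0.63533…, 0.344, 0.19933…, 0.08933…, 0.02933…, 0
R0 = Σ lx·mx = 0 + 0.254133… + 0.4472 + 0.338867… + 0.151867… + 0.064533… + 0 = 1.2566…
R0 > 1, so the population is growing.

growing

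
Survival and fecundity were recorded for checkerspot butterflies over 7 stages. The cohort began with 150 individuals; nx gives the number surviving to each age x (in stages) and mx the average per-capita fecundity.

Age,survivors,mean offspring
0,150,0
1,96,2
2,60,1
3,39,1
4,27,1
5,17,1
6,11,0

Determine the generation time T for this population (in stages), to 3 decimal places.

1.857

lx = nx/n0 = nx/150: 1, 0.64, 0.4, 0.26, 0.18, 0.11333…, 0.07333…
lx·mx: 0, 1.28, 0.4, 0.26, 0.18, 0.113333…, 0 → R0 = 2.233333…
x·lx·mx: 0, 1.28, 0.8, 0.78, 0.72, 0.566667…, 0 → Σ = 4.146667…
T = 4.146667… / 2.233333… = 1.856716… → 1.857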